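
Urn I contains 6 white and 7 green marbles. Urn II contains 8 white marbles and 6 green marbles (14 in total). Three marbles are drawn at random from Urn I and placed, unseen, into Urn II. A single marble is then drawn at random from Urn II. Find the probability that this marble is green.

Condition on how many of the transferred marbles are green (from Urn I: 7 green of 13; then Urn II has 17 total).
  0 green: C(7,0)C(6,3)/C(13,3) = 10/143; then P = 6/17
  1 green: C(7,1)C(6,2)/C(13,3) = 105/286; then P = 7/17
  2 green: C(7,2)C(6,1)/C(13,3) = 63/143; then P = 8/17
  3 green: C(7,3)C(6,0)/C(13,3) = 35/286; then P = 9/17
P(green from Urn II) = 99/221 ≈ 0.4480.

99/221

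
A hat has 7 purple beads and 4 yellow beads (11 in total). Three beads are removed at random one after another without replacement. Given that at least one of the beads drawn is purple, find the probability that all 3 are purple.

5/23

P(all 3 purple) = C(7,3)/C(11,3) = 7/33; P(at least one purple) = 1 − C(4,3)/C(11,3) = 161/165.
Since 'all 3 purple' ⊆ 'at least one purple', P(all 3 | at least one) = 7/33 / 161/165 = 5/23 ≈ 0.2174.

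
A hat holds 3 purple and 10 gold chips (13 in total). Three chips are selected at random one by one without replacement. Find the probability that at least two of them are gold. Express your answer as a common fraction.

255/286

Sum the hypergeometric tail for j = 2,…,3 gold chips.
Favorable = C(10,2)·C(3,1) + C(10,3)·C(3,0) = 255; total = C(13,3) = 286.
P = 255/286 = 255/286 ≈ 0.8916.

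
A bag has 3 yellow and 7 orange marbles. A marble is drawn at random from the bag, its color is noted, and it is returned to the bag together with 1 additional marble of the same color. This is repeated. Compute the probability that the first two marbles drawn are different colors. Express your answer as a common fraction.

21/55

Either yellow then orange, or orange then yellow; after the first draw the total is 11.
P = (3/10)·(7/11) + (7/10)·(3/11) = 21/55 ≈ 0.3818.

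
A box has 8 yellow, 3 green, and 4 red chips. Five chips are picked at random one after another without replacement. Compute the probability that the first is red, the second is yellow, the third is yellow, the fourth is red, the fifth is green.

Multiply the conditional probability of each draw in order, without replacement, so each draw removes one from its color and from the total.
P = (4/15) · (8/14) · (7/13) · (3/12) · (3/11) = 4/715 ≈ 0.0056.

4/715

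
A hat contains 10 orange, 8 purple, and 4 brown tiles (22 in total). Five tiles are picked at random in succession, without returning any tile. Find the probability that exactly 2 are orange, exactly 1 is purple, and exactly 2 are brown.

Unordered draws without replacement: count favorable combinations over C(22,5).
Favorable = C(10,2) · C(8,1) · C(4,2) = 2160; total = C(22,5) = 26334.
P = 2160/26334 = 120/1463 ≈ 0.0820.

120/1463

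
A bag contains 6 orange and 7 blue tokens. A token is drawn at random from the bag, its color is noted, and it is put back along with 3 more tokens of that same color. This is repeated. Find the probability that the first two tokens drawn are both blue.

35/104

After a blue draw the bag holds 10 blue out of 16.
P = (7/13)·(10/16) = 35/104 ≈ 0.3365.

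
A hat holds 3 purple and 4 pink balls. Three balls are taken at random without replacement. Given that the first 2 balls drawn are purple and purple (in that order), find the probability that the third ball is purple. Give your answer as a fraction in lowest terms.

1/5

After removing 2 purple, the hat has 1 purple out of 5 remaining.
P(third is purple | given) = 1/5 ≈ 0.2000.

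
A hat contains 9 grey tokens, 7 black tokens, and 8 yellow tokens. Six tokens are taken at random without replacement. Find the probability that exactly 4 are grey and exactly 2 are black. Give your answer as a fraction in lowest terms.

189/9614

Unordered draws without replacement: count favorable combinations over C(24,6).
Favorable = C(9,4) · C(7,2) · C(8,0) = 2646; total = C(24,6) = 134596.
P = 2646/134596 = 189/9614 ≈ 0.0197.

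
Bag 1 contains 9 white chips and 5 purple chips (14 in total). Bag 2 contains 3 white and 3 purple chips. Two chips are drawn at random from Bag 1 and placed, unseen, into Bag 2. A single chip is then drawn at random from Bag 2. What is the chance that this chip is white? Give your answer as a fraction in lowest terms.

15/28

Condition on how many of the transferred chips are white (from Bag 1: 9 white of 14; then Bag 2 has 8 total).
  0 white: C(9,0)C(5,2)/C(14,2) = 10/91; then P = 3/8
  1 white: C(9,1)C(5,1)/C(14,2) = 45/91; then P = 4/8
  2 white: C(9,2)C(5,0)/C(14,2) = 36/91; then P = 5/8
P(white from Bag 2) = 15/28 ≈ 0.5357.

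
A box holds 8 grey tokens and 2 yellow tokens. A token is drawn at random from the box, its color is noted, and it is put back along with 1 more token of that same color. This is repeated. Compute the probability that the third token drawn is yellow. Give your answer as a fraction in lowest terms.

Sum over the four possibilities for the first two draws (yellow/not-yellow each), tracking how the yellow count and total change by +1 per draw.
P(third is yellow) = 1/5 ≈ 0.2000. (In a Pólya urn every draw has the same marginal probability 2/10.)

1/5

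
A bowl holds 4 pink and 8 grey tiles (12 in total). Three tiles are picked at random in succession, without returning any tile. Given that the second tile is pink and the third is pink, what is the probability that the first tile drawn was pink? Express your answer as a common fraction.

1/5

P(first=pink and the second tile is pink and the third is pink) = (4/12)·(3/11)·(2/10) = 1/55.
P(E) = Σ over first color = 1/55 + 4/55 = 1/11.
By Bayes, P(first=pink | E) = 1/55 / 1/11 = 1/5 ≈ 0.2000.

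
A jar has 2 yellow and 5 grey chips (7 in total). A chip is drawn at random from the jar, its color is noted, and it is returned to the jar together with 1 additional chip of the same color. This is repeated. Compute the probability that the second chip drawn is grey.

Condition on the first draw. If first is grey (prob 5/7), second-grey has prob (6)/(8); if not (prob 2/7), it has prob 5/(8).
P = (5/7)·(6/8) + (2/7)·(5/8) = 5/7 ≈ 0.7143.

5/7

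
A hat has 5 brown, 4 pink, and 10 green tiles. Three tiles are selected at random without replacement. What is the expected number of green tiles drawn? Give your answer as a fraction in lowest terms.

30/19

By linearity of expectation, E[X] = Σ P(draw i is green); by symmetry each draw (even without replacement) has P(green) = 10/19.
E[X] = 3 · 10/19 = 30/19 ≈ 1.5789.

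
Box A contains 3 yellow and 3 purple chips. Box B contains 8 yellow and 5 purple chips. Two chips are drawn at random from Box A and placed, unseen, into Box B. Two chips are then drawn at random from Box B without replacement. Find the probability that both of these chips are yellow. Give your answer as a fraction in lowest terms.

181/525

Condition on how many of the transferred chips are yellow (from Box A: 3 yellow of 6; then Box B has 15 total).
  0 yellow: C(3,0)C(3,2)/C(6,2) = 1/5; then P = C(8,2)/C(15,2) = 4/15
  1 yellow: C(3,1)C(3,1)/C(6,2) = 3/5; then P = C(9,2)/C(15,2) = 12/35
  2 yellow: C(3,2)C(3,0)/C(6,2) = 1/5; then P = C(10,2)/C(15,2) = 3/7
P(both yellow) = 181/525 ≈ 0.3448.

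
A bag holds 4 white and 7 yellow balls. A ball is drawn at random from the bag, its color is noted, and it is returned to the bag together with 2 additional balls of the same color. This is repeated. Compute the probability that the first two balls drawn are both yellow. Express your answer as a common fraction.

After a yellow draw the bag holds 9 yellow out of 13.
P = (7/11)·(9/13) = 63/143 ≈ 0.4406.

63/143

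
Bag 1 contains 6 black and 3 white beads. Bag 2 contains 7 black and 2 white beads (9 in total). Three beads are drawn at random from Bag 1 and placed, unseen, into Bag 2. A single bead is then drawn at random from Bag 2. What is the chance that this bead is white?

Condition on how many of the transferred beads are white (from Bag 1: 3 white of 9; then Bag 2 has 12 total).
  0 white: C(3,0)C(6,3)/C(9,3) = 5/21; then P = 2/12
  1 white: C(3,1)C(6,2)/C(9,3) = 15/28; then P = 3/12
  2 white: C(3,2)C(6,1)/C(9,3) = 3/14; then P = 4/12
  3 white: C(3,3)C(6,0)/C(9,3) = 1/84; then P = 5/12
P(white from Bag 2) = 1/4 ≈ 0.2500.

1/4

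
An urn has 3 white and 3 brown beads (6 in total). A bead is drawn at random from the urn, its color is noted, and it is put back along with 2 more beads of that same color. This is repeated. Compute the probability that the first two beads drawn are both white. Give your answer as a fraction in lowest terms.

5/16

After a white draw the urn holds 5 white out of 8.
P = (3/6)·(5/8) = 5/16 ≈ 0.3125.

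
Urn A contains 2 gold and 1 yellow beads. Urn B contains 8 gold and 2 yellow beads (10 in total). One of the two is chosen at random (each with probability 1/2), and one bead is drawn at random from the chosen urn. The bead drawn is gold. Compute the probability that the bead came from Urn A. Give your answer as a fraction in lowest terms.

5/11

P(gold | Urn A) = 2/3; P(gold | Urn B) = 4/5.
P(gold) = 1/2·2/3 + 1/2·4/5 = 11/15.
By Bayes' rule, P(Urn A | gold) = 1/3 / 11/15 = 5/11 ≈ 0.4545.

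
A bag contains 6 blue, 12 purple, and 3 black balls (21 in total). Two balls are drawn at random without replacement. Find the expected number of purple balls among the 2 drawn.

8/7

By linearity of expectation, E[X] = Σ P(draw i is purple); by symmetry each draw (even without replacement) has P(purple) = 12/21.
E[X] = 2 · 12/21 = 8/7 ≈ 1.1429.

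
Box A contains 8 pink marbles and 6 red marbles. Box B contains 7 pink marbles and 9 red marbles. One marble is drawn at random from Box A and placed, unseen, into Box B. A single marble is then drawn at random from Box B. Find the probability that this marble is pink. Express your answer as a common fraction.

53/119

Condition on how many of the transferred marbles are pink (from Box A: 8 pink of 14; then Box B has 17 total).
  0 pink: C(8,0)C(6,1)/C(14,1) = 3/7; then P = 7/17
  1 pink: C(8,1)C(6,0)/C(14,1) = 4/7; then P = 8/17
P(pink from Box B) = 53/119 ≈ 0.4454.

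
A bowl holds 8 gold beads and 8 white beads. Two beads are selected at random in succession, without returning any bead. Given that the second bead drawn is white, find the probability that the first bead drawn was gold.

P(first=gold and the second bead drawn is white) = (8/16)·(8/15) = 4/15.
P(the second bead drawn is white) = Σ over first color = 4/15 + 7/30 = 1/2.
By Bayes, P(first=gold | the second bead drawn is white) = 4/15 / 1/2 = 8/15 ≈ 0.5333.

8/15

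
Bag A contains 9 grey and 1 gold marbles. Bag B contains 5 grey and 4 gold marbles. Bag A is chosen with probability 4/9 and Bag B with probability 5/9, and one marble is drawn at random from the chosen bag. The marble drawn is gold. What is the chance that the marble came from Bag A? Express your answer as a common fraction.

P(gold | Bag A) = 1/10; P(gold | Bag B) = 4/9.
P(gold) = 4/9·1/10 + 5/9·4/9 = 118/405.
By Bayes' rule, P(Bag A | gold) = 2/45 / 118/405 = 9/59 ≈ 0.1525.

9/59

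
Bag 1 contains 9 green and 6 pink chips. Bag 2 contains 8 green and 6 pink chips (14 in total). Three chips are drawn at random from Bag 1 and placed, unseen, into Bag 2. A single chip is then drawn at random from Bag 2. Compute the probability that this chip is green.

Condition on how many of the transferred chips are green (from Bag 1: 9 green of 15; then Bag 2 has 17 total).
  0 green: C(9,0)C(6,3)/C(15,3) = 4/91; then P = 8/17
  1 green: C(9,1)C(6,2)/C(15,3) = 27/91; then P = 9/17
  2 green: C(9,2)C(6,1)/C(15,3) = 216/455; then P = 10/17
  3 green: C(9,3)C(6,0)/C(15,3) = 12/65; then P = 11/17
P(green from Bag 2) = 49/85 ≈ 0.5765.

49/85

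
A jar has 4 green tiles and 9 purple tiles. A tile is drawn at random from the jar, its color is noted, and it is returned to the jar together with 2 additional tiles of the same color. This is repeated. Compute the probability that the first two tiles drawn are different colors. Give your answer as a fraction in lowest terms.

24/65

Either purple then green, or green then purple; after the first draw the total is 15.
P = (9/13)·(4/15) + (4/13)·(9/15) = 24/65 ≈ 0.3692.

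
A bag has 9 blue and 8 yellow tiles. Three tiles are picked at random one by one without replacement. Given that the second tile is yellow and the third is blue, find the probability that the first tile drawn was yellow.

P(first=yellow and the second tile is yellow and the third is blue) = (8/17)·(7/16)·(9/15) = 21/170.
P(E) = Σ over first color = 12/85 + 21/170 = 9/34.
By Bayes, P(first=yellow | E) = 21/170 / 9/34 = 7/15 ≈ 0.4667.

7/15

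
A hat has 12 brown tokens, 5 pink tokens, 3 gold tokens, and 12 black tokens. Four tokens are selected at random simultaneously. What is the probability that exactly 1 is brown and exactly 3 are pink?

3/899

Unordered draws without replacement: count favorable combinations over C(32,4).
Favorable = C(12,1) · C(5,3) · C(3,0) · C(12,0) = 120; total = C(32,4) = 35960.
P = 120/35960 = 3/899 ≈ 0.0033.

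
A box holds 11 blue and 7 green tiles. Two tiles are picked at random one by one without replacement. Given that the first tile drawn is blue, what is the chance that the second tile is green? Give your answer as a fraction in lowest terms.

After removing 1 blue, the box has 7 green out of 17 remaining.
P(second is green | given) = 7/17 ≈ 0.4118.

7/17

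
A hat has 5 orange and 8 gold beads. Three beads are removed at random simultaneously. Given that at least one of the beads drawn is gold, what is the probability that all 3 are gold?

14/69

P(all 3 gold) = C(8,3)/C(13,3) = 28/143; P(at least one gold) = 1 − C(5,3)/C(13,3) = 138/143.
Since 'all 3 gold' ⊆ 'at least one gold', P(all 3 | at least one) = 28/143 / 138/143 = 14/69 ≈ 0.2029.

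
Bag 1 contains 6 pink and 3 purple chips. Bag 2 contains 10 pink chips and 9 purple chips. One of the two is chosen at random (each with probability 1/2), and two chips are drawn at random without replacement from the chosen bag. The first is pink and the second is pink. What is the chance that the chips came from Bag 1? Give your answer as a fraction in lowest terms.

P(E | Bag 1) = 5/12; P(E | Bag 2) = 5/19.
P(E) = 1/2·5/12 + 1/2·5/19 = 155/456.
By Bayes' rule, P(Bag 1 | E) = 5/24 / 155/456 = 19/31 ≈ 0.6129.

19/31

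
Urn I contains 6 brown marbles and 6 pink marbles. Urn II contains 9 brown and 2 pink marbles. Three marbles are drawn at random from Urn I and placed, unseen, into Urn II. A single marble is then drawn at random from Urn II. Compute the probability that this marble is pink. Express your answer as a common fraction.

1/4

Condition on how many of the transferred marbles are pink (from Urn I: 6 pink of 12; then Urn II has 14 total).
  0 pink: C(6,0)C(6,3)/C(12,3) = 1/11; then P = 2/14
  1 pink: C(6,1)C(6,2)/C(12,3) = 9/22; then P = 3/14
  2 pink: C(6,2)C(6,1)/C(12,3) = 9/22; then P = 4/14
  3 pink: C(6,3)C(6,0)/C(12,3) = 1/11; then P = 5/14
P(pink from Urn II) = 1/4 ≈ 0.2500.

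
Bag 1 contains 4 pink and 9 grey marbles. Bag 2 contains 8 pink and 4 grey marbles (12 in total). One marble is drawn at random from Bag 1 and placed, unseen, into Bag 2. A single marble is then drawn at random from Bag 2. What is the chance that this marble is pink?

Condition on how many of the transferred marbles are pink (from Bag 1: 4 pink of 13; then Bag 2 has 13 total).
  0 pink: C(4,0)C(9,1)/C(13,1) = 9/13; then P = 8/13
  1 pink: C(4,1)C(9,0)/C(13,1) = 4/13; then P = 9/13
P(pink from Bag 2) = 108/169 ≈ 0.6391.

108/169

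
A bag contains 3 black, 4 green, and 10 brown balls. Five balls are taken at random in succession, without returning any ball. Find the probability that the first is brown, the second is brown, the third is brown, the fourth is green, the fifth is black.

18/1547

Multiply the conditional probability of each draw in order, without replacement, so each draw removes one from its color and from the total.
P = (10/17) · (9/16) · (8/15) · (4/14) · (3/13) = 18/1547 ≈ 0.0116.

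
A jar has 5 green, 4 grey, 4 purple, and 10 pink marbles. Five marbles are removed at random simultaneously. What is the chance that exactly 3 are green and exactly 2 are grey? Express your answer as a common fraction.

Unordered draws without replacement: count favorable combinations over C(23,5).
Favorable = C(5,3) · C(4,2) · C(4,0) · C(10,0) = 60; total = C(23,5) = 33649.
P = 60/33649 = 60/33649 ≈ 0.0018.

60/33649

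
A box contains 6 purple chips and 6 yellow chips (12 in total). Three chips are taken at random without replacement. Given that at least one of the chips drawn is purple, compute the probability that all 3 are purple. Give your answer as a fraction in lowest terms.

1/10

P(all 3 purple) = C(6,3)/C(12,3) = 1/11; P(at least one purple) = 1 − C(6,3)/C(12,3) = 10/11.
Since 'all 3 purple' ⊆ 'at least one purple', P(all 3 | at least one) = 1/11 / 10/11 = 1/10 ≈ 0.1000.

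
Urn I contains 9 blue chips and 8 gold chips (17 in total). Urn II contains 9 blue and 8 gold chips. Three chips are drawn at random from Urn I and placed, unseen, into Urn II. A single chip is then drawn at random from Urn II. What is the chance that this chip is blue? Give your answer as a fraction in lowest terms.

Condition on how many of the transferred chips are blue (from Urn I: 9 blue of 17; then Urn II has 20 total).
  0 blue: C(9,0)C(8,3)/C(17,3) = 7/85; then P = 9/20
  1 blue: C(9,1)C(8,2)/C(17,3) = 63/170; then P = 10/20
  2 blue: C(9,2)C(8,1)/C(17,3) = 36/85; then P = 11/20
  3 blue: C(9,3)C(8,0)/C(17,3) = 21/170; then P = 12/20
P(blue from Urn II) = 9/17 ≈ 0.5294.

9/17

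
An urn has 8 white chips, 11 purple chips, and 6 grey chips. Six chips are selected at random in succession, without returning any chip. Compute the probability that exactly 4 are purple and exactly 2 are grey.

9/322

Unordered draws without replacement: count favorable combinations over C(25,6).
Favorable = C(8,0) · C(11,4) · C(6,2) = 4950; total = C(25,6) = 177100.
P = 4950/177100 = 9/322 ≈ 0.0280.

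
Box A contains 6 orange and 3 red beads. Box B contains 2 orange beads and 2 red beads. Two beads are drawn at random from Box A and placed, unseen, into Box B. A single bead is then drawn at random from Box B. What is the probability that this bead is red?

4/9

Condition on how many of the transferred beads are red (from Box A: 3 red of 9; then Box B has 6 total).
  0 red: C(3,0)C(6,2)/C(9,2) = 5/12; then P = 2/6
  1 red: C(3,1)C(6,1)/C(9,2) = 1/2; then P = 3/6
  2 red: C(3,2)C(6,0)/C(9,2) = 1/12; then P = 4/6
P(red from Box B) = 4/9 ≈ 0.4444.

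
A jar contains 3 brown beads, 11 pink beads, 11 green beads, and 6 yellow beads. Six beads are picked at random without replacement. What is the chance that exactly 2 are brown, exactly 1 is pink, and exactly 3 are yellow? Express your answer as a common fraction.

220/245427

Unordered draws without replacement: count favorable combinations over C(31,6).
Favorable = C(3,2) · C(11,1) · C(11,0) · C(6,3) = 660; total = C(31,6) = 736281.
P = 660/736281 = 220/245427 ≈ 0.0009.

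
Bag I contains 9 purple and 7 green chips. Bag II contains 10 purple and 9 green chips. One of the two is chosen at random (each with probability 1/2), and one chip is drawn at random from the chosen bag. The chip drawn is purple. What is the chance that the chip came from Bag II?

P(purple | Bag I) = 9/16; P(purple | Bag II) = 10/19.
P(purple) = 1/2·9/16 + 1/2·10/19 = 331/608.
By Bayes' rule, P(Bag II | purple) = 5/19 / 331/608 = 160/331 ≈ 0.4834.

160/331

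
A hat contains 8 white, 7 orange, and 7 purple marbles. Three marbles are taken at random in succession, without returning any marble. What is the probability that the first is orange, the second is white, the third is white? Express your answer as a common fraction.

7/165

Multiply the conditional probability of each draw in order, without replacement, so each draw removes one from its color and from the total.
P = (7/22) · (8/21) · (7/20) = 7/165 ≈ 0.0424.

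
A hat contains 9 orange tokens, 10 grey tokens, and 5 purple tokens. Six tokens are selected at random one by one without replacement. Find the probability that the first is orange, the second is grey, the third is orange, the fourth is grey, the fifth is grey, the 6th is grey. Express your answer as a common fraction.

Multiply the conditional probability of each draw in order, without replacement, so each draw removes one from its color and from the total.
P = (9/24) · (10/23) · (8/22) · (9/21) · (8/20) · (7/19) = 18/4807 ≈ 0.0037.

18/4807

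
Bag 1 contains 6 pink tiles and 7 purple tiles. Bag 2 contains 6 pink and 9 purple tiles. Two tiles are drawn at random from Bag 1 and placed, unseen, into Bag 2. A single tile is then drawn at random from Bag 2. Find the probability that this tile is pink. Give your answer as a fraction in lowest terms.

90/221

Condition on how many of the transferred tiles are pink (from Bag 1: 6 pink of 13; then Bag 2 has 17 total).
  0 pink: C(6,0)C(7,2)/C(13,2) = 7/26; then P = 6/17
  1 pink: C(6,1)C(7,1)/C(13,2) = 7/13; then P = 7/17
  2 pink: C(6,2)C(7,0)/C(13,2) = 5/26; then P = 8/17
P(pink from Bag 2) = 90/221 ≈ 0.4072.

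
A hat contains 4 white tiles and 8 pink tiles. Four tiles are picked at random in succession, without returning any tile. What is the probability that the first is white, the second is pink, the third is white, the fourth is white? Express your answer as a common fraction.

8/495

Multiply the conditional probability of each draw in order, without replacement, so each draw removes one from its color and from the total.
P = (4/12) · (8/11) · (3/10) · (2/9) = 8/495 ≈ 0.0162.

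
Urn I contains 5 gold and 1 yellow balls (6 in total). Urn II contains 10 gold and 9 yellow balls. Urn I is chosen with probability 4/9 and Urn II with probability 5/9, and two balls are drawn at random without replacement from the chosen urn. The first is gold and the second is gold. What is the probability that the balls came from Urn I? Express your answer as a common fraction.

152/227

P(E | Urn I) = 2/3; P(E | Urn II) = 5/19.
P(E) = 4/9·2/3 + 5/9·5/19 = 227/513.
By Bayes' rule, P(Urn I | E) = 8/27 / 227/513 = 152/227 ≈ 0.6696.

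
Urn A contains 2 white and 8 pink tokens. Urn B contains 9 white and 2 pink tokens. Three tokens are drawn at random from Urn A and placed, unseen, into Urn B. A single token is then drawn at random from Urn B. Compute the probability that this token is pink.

11/35

Condition on how many of the transferred tokens are pink (from Urn A: 8 pink of 10; then Urn B has 14 total).
  1 pink: C(8,1)C(2,2)/C(10,3) = 1/15; then P = 3/14
  2 pink: C(8,2)C(2,1)/C(10,3) = 7/15; then P = 4/14
  3 pink: C(8,3)C(2,0)/C(10,3) = 7/15; then P = 5/14
P(pink from Urn B) = 11/35 ≈ 0.3143.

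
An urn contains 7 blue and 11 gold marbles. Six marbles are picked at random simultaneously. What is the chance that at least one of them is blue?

431/442

Use the complement: P(at least one blue) = 1 − P(no blue).
P(none) = C(11,6)/C(18,6) = 462/18564.
So P = 1 − 462/18564 = 431/442 ≈ 0.9751.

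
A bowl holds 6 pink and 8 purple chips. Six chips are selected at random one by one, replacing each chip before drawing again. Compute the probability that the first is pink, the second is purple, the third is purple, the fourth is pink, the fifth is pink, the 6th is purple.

1728/117649

Multiply the conditional probability of each draw in order, with replacement (the composition resets each draw).
P = (6/14) · (8/14) · (8/14) · (6/14) · (6/14) · (8/14) = 1728/117649 ≈ 0.0147.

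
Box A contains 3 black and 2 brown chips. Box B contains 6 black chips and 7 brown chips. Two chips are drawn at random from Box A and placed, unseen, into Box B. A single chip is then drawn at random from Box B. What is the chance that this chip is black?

12/25

Condition on how many of the transferred chips are black (from Box A: 3 black of 5; then Box B has 15 total).
  0 black: C(3,0)C(2,2)/C(5,2) = 1/10; then P = 6/15
  1 black: C(3,1)C(2,1)/C(5,2) = 3/5; then P = 7/15
  2 black: C(3,2)C(2,0)/C(5,2) = 3/10; then P = 8/15
P(black from Box B) = 12/25 ≈ 0.4800.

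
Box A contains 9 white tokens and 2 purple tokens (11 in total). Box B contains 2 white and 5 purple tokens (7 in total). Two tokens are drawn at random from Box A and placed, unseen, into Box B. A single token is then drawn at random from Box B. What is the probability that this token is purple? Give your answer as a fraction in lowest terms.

Condition on how many of the transferred tokens are purple (from Box A: 2 purple of 11; then Box B has 9 total).
  0 purple: C(2,0)C(9,2)/C(11,2) = 36/55; then P = 5/9
  1 purple: C(2,1)C(9,1)/C(11,2) = 18/55; then P = 6/9
  2 purple: C(2,2)C(9,0)/C(11,2) = 1/55; then P = 7/9
P(purple from Box B) = 59/99 ≈ 0.5960.

59/99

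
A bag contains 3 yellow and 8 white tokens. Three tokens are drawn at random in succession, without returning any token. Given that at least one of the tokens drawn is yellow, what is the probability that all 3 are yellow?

P(all 3 yellow) = C(3,3)/C(11,3) = 1/165; P(at least one yellow) = 1 − C(8,3)/C(11,3) = 109/165.
Since 'all 3 yellow' ⊆ 'at least one yellow', P(all 3 | at least one) = 1/165 / 109/165 = 1/109 ≈ 0.0092.

1/109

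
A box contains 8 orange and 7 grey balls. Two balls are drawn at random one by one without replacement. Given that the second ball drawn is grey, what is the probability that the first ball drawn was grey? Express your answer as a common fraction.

P(first=grey and the second ball drawn is grey) = (7/15)·(6/14) = 1/5.
P(the second ball drawn is grey) = Σ over first color = 4/15 + 1/5 = 7/15.
By Bayes, P(first=grey | the second ball drawn is grey) = 1/5 / 7/15 = 3/7 ≈ 0.4286.

3/7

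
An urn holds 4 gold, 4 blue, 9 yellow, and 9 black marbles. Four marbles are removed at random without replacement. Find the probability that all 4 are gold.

1/14950

Unordered draws without replacement: count favorable combinations over C(26,4).
Favorable = C(4,4) · C(4,0) · C(9,0) · C(9,0) = 1; total = C(26,4) = 14950.
P = 1/14950 = 1/14950 ≈ 0.0001.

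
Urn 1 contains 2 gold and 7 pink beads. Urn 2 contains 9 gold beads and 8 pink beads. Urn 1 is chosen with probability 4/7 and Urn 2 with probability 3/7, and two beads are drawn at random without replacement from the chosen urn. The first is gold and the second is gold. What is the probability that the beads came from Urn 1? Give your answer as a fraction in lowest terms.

34/277

P(E | Urn 1) = 1/36; P(E | Urn 2) = 9/34.
P(E) = 4/7·1/36 + 3/7·9/34 = 277/2142.
By Bayes' rule, P(Urn 1 | E) = 1/63 / 277/2142 = 34/277 ≈ 0.1227.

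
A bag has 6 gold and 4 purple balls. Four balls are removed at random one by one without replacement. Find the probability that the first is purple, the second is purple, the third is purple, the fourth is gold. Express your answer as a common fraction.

1/35

Multiply the conditional probability of each draw in order, without replacement, so each draw removes one from its color and from the total.
P = (4/10) · (3/9) · (2/8) · (6/7) = 1/35 ≈ 0.0286.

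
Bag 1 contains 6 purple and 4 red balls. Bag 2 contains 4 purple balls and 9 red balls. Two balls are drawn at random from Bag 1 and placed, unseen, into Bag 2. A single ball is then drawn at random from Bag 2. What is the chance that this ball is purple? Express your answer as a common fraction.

Condition on how many of the transferred balls are purple (from Bag 1: 6 purple of 10; then Bag 2 has 15 total).
  0 purple: C(6,0)C(4,2)/C(10,2) = 2/15; then P = 4/15
  1 purple: C(6,1)C(4,1)/C(10,2) = 8/15; then P = 5/15
  2 purple: C(6,2)C(4,0)/C(10,2) = 1/3; then P = 6/15
P(purple from Bag 2) = 26/75 ≈ 0.3467.

26/75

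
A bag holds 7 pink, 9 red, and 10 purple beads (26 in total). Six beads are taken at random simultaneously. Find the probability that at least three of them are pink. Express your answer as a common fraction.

2879/16445

Sum the hypergeometric tail for j = 3,…,6 pink beads.
Favorable = C(7,3)·C(19,3) + C(7,4)·C(19,2) + C(7,5)·C(19,1) + C(7,6)·C(19,0) = 40306; total = C(26,6) = 230230.
P = 40306/230230 = 2879/16445 ≈ 0.1751.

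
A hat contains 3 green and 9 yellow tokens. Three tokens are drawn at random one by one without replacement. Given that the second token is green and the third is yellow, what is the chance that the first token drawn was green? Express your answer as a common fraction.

1/5

P(first=green and the second token is green and the third is yellow) = (3/12)·(2/11)·(9/10) = 9/220.
P(E) = Σ over first color = 9/220 + 9/55 = 9/44.
By Bayes, P(first=green | E) = 9/220 / 9/44 = 1/5 ≈ 0.2000.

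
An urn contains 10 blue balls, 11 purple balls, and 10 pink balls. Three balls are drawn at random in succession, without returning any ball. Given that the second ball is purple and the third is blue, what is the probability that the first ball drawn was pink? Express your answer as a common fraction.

10/29

P(first=pink and the second ball is purple and the third is blue) = (10/31)·(11/30)·(10/29) = 110/2697.
P(E) = Σ over first color = 33/899 + 110/2697 + 110/2697 = 11/93.
By Bayes, P(first=pink | E) = 110/2697 / 11/93 = 10/29 ≈ 0.3448.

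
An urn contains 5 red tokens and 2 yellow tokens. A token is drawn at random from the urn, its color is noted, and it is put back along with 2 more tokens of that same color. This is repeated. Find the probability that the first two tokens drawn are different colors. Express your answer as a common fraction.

Either yellow then red, or red then yellow; after the first draw the total is 9.
P = (2/7)·(5/9) + (5/7)·(2/9) = 20/63 ≈ 0.3175.

20/63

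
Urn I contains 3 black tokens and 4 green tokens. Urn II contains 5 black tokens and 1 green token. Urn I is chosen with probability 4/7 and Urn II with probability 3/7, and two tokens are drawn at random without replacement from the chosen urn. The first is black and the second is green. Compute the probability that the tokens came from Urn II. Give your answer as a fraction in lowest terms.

7/23

P(E | Urn I) = 2/7; P(E | Urn II) = 1/6.
P(E) = 4/7·2/7 + 3/7·1/6 = 23/98.
By Bayes' rule, P(Urn II | E) = 1/14 / 23/98 = 7/23 ≈ 0.3043.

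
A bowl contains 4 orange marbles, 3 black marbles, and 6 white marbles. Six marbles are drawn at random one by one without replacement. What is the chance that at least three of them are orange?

31/143

Sum the hypergeometric tail for j = 3,…,4 orange marbles.
Favorable = C(4,3)·C(9,3) + C(4,4)·C(9,2) = 372; total = C(13,6) = 1716.
P = 372/1716 = 31/143 ≈ 0.2168.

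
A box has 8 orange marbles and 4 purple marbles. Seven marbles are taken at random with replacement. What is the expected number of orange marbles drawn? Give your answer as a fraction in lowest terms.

14/3

By linearity of expectation, E[X] = Σ P(draw i is orange); each independent draw has P(orange) = 8/12.
E[X] = 7 · 8/12 = 14/3 ≈ 4.6667.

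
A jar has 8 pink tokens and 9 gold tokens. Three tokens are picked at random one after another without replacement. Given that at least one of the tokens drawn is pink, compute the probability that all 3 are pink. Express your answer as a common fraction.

14/149

P(all 3 pink) = C(8,3)/C(17,3) = 7/85; P(at least one pink) = 1 − C(9,3)/C(17,3) = 149/170.
Since 'all 3 pink' ⊆ 'at least one pink', P(all 3 | at least one) = 7/85 / 149/170 = 14/149 ≈ 0.0940.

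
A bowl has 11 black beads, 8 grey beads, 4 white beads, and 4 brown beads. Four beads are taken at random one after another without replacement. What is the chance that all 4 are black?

Unordered draws without replacement: count favorable combinations over C(27,4).
Favorable = C(11,4) · C(8,0) · C(4,0) · C(4,0) = 330; total = C(27,4) = 17550.
P = 330/17550 = 11/585 ≈ 0.0188.

11/585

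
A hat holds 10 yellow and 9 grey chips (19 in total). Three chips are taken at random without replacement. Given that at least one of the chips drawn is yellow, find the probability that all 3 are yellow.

8/59

P(all 3 yellow) = C(10,3)/C(19,3) = 40/323; P(at least one yellow) = 1 − C(9,3)/C(19,3) = 295/323.
Since 'all 3 yellow' ⊆ 'at least one yellow', P(all 3 | at least one) = 40/323 / 295/323 = 8/59 ≈ 0.1356.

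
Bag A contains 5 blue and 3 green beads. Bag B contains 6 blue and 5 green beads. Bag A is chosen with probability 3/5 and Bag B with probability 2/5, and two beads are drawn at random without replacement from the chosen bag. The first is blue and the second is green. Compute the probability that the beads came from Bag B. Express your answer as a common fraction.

112/277

P(E | Bag A) = 15/56; P(E | Bag B) = 3/11.
P(E) = 3/5·15/56 + 2/5·3/11 = 831/3080.
By Bayes' rule, P(Bag B | E) = 6/55 / 831/3080 = 112/277 ≈ 0.4043.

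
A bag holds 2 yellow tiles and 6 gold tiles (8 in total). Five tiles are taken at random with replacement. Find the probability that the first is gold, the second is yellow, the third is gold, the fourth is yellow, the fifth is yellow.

9/1024

Multiply the conditional probability of each draw in order, with replacement (the composition resets each draw).
P = (6/8) · (2/8) · (6/8) · (2/8) · (2/8) = 9/1024 ≈ 0.0088.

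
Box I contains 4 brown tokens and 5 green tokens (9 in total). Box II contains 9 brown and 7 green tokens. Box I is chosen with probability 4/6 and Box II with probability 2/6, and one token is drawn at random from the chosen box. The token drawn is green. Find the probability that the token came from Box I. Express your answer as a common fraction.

160/223

P(green | Box I) = 5/9; P(green | Box II) = 7/16.
P(green) = 2/3·5/9 + 1/3·7/16 = 223/432.
By Bayes' rule, P(Box I | green) = 10/27 / 223/432 = 160/223 ≈ 0.7175.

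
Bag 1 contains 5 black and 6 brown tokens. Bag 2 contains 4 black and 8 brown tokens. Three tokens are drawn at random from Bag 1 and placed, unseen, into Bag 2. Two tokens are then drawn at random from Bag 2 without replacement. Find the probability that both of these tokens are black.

Condition on how many of the transferred tokens are black (from Bag 1: 5 black of 11; then Bag 2 has 15 total).
  0 black: C(5,0)C(6,3)/C(11,3) = 4/33; then P = C(4,2)/C(15,2) = 2/35
  1 black: C(5,1)C(6,2)/C(11,3) = 5/11; then P = C(5,2)/C(15,2) = 2/21
  2 black: C(5,2)C(6,1)/C(11,3) = 4/11; then P = C(6,2)/C(15,2) = 1/7
  3 black: C(5,3)C(6,0)/C(11,3) = 2/33; then P = C(7,2)/C(15,2) = 1/5
P(both black) = 4/35 ≈ 0.1143.

4/35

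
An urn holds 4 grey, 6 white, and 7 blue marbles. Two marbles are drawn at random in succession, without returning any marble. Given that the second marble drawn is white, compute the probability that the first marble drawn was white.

5/16

P(first=white and the second marble drawn is white) = (6/17)·(5/16) = 15/136.
P(the second marble drawn is white) = Σ over first color = 3/34 + 15/136 + 21/136 = 6/17.
By Bayes, P(first=white | the second marble drawn is white) = 15/136 / 6/17 = 5/16 ≈ 0.3125.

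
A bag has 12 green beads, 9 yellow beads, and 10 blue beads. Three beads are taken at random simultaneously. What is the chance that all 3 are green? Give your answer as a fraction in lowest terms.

Unordered draws without replacement: count favorable combinations over C(31,3).
Favorable = C(12,3) · C(9,0) · C(10,0) = 220; total = C(31,3) = 4495.
P = 220/4495 = 44/899 ≈ 0.0489.

44/899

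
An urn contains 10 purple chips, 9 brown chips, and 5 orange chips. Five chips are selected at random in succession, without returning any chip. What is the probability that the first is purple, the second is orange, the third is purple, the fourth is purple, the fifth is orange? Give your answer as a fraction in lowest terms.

5/1771

Multiply the conditional probability of each draw in order, without replacement, so each draw removes one from its color and from the total.
P = (10/24) · (5/23) · (9/22) · (8/21) · (4/20) = 5/1771 ≈ 0.0028.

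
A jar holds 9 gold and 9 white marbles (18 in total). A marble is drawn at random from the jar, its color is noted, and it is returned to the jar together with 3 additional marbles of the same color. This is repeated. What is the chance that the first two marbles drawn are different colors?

3/7

Either white then gold, or gold then white; after the first draw the total is 21.
P = (9/18)·(9/21) + (9/18)·(9/21) = 3/7 ≈ 0.4286.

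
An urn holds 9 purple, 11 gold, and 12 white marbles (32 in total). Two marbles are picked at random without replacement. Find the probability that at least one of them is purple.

Use the complement: P(at least one purple) = 1 − P(no purple).
P(none) = C(23,2)/C(32,2) = 253/496.
So P = 1 − 253/496 = 243/496 ≈ 0.4899.

243/496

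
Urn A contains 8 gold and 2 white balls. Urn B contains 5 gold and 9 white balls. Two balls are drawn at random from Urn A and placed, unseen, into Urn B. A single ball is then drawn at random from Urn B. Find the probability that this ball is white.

47/80

Condition on how many of the transferred balls are white (from Urn A: 2 white of 10; then Urn B has 16 total).
  0 white: C(2,0)C(8,2)/C(10,2) = 28/45; then P = 9/16
  1 white: C(2,1)C(8,1)/C(10,2) = 16/45; then P = 10/16
  2 white: C(2,2)C(8,0)/C(10,2) = 1/45; then P = 11/16
P(white from Urn B) = 47/80 ≈ 0.5875.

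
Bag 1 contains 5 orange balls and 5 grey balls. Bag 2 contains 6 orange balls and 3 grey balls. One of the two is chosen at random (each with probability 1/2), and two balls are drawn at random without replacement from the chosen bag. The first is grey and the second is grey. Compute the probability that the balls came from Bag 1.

8/11

P(E | Bag 1) = 2/9; P(E | Bag 2) = 1/12.
P(E) = 1/2·2/9 + 1/2·1/12 = 11/72.
By Bayes' rule, P(Bag 1 | E) = 1/9 / 11/72 = 8/11 ≈ 0.7273.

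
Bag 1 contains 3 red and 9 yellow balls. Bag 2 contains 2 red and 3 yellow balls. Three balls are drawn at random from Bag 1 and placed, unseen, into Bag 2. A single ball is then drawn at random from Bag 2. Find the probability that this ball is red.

11/32

Condition on how many of the transferred balls are red (from Bag 1: 3 red of 12; then Bag 2 has 8 total).
  0 red: C(3,0)C(9,3)/C(12,3) = 21/55; then P = 2/8
  1 red: C(3,1)C(9,2)/C(12,3) = 27/55; then P = 3/8
  2 red: C(3,2)C(9,1)/C(12,3) = 27/220; then P = 4/8
  3 red: C(3,3)C(9,0)/C(12,3) = 1/220; then P = 5/8
P(red from Bag 2) = 11/32 ≈ 0.3438.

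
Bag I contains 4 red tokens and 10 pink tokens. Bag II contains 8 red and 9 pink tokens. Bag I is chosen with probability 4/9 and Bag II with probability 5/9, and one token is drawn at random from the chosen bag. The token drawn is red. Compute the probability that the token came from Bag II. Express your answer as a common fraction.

35/52

P(red | Bag I) = 2/7; P(red | Bag II) = 8/17.
P(red) = 4/9·2/7 + 5/9·8/17 = 416/1071.
By Bayes' rule, P(Bag II | red) = 40/153 / 416/1071 = 35/52 ≈ 0.6731.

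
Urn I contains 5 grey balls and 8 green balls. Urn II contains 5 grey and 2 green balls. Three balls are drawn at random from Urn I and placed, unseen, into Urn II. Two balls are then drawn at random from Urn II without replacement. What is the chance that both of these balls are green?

5/39

Condition on how many of the transferred balls are green (from Urn I: 8 green of 13; then Urn II has 10 total).
  0 green: C(8,0)C(5,3)/C(13,3) = 5/143; then P = C(2,2)/C(10,2) = 1/45
  1 green: C(8,1)C(5,2)/C(13,3) = 40/143; then P = C(3,2)/C(10,2) = 1/15
  2 green: C(8,2)C(5,1)/C(13,3) = 70/143; then P = C(4,2)/C(10,2) = 2/15
  3 green: C(8,3)C(5,0)/C(13,3) = 28/143; then P = C(5,2)/C(10,2) = 2/9
P(both green) = 5/39 ≈ 0.1282.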